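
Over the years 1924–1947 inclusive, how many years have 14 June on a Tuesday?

Track 14 June's weekday year by year (advancing +1, or +2 across a Feb 29):
  1924: Sat  1925: Sun (+1)  1926: Mon (+1)  1927: Tue (+1) ✓  1928: Thu (+2)
  1929: Fri (+1)  1930: Sat (+1)  1931: Sun (+1)  1932: Tue (+2) ✓  1933: Wed (+1)
  1934: Thu (+1)  1935: Fri (+1)  1936: Sun (+2)  1937: Mon (+1)  1938: Tue (+1) ✓
  1939: Wed (+1)  1940: Fri (+2)  1941: Sat (+1)  1942: Sun (+1)  1943: Mon (+1)
  1944: Wed (+2)  1945: Thu (+1)  1946: Fri (+1)  1947: Sat (+1)
Tuesday years: 1927, 1932, 1938 — 3 in total.

3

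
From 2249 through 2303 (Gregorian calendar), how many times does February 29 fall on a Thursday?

1

Leap years in 2249–2303: 12 of them.
Feb 29 weekday advances by 5 (mod 7) from one leap year to the next four years later (or differs when a century non-leap intervenes).
Leap-day weekdays: 2252:Sun 2256:Fri 2260:Wed 2264:Mon 2268:Sat 2272:Thu✓ 2276:Tue 2280:Sun 2284:Fri 2288:Wed 2292:Mon 2296:Sat
Thursday: 2272 → 1.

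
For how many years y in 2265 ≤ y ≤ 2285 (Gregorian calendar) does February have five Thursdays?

February has 28 days (29 in leap years); it has five Thursdays when Thursday falls among the first (month-length − 28) days — i.e. when February 1 is Thursday in a leap year (never in a common year).
February 1 by year: 2265:Wed 2266:Thu 2267:Fri 2268:Sat 2269:Mon 2270:Tue 2271:Wed 2272:Thu✓ 2273:Sat 2274:Sun 2275:Mon 2276:Tue 2277:Thu 2278:Fri 2279:Sat 2280:Sun 2281:Tue 2282:Wed 2283:Thu 2284:Fri 2285:Sun
Years with five Thursdays: 2272 → 1.

1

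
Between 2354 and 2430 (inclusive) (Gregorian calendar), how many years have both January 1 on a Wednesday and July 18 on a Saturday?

Check each year's weekday for January 1 and July 18:
  2354: Fri/Sun  2355: Sat/Mon  2356: Sun/Wed  2357: Tue/Thu  2358: Wed/Fri  2359: Thu/Sat  2360: Fri/Mon  2361: Sun/Tue  2362: Mon/Wed  2363: Tue/Thu  2364: Wed/Sat ✓  2365: Fri/Sun  2366: Sat/Mon  2367: Sun/Tue  …(49 more)…  2417: Sun/Tue  2418: Mon/Wed  2419: Tue/Thu  2420: Wed/Sat ✓  2421: Fri/Sun  2422: Sat/Mon  2423: Sun/Tue  2424: Mon/Thu  2425: Wed/Fri  2426: Thu/Sat  2427: Fri/Sun  2428: Sat/Tue  2429: Mon/Wed  2430: Tue/Thu
Both conditions hold in: 2364, 2392, 2420 — 3.

3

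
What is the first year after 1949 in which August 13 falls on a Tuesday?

1957

From one year to the next, a fixed date's weekday advances by 1, or by 2 when a Feb 29 lies between the two dates.
1949: August 13 is Saturday.
1950: Sunday (+1)
1951: Monday (+1)
1952: Wednesday (+2)
1953: Thursday (+1)
1954: Friday (+1)
1955: Saturday (+1)
1956: Monday (+2)
1957: Tuesday (+1)
August 13 falls on a Tuesday in 1957.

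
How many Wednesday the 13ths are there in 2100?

2

Check the 13th of each month of 2100: Jan 13: Wed, Feb 13: Sat, Mar 13: Sat, Apr 13: Tue, May 13: Thu, Jun 13: Sun, Jul 13: Tue, Aug 13: Fri, Sep 13: Mon, Oct 13: Wed, Nov 13: Sat, Dec 13: Mon.
Wednesday occurs in January, October — 2 months.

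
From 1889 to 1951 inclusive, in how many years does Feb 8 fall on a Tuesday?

Track Feb 8's weekday year by year (advancing +1, or +2 across a Feb 29):
  1889: Fri  1890: Sat (+1)  1891: Sun (+1)  1892: Mon (+1)  1893: Wed (+2)
  1894: Thu (+1)  1895: Fri (+1)  1896: Sat (+1)  1897: Mon (+2)  1898: Tue (+1) ✓
  1899: Wed (+1)  1900: Thu (+1)  1901: Fri (+1)  1902: Sat (+1)  … (35 more years) …
  1938: Tue (+1) ✓  1939: Wed (+1)  1940: Thu (+1)  1941: Sat (+2)  1942: Sun (+1)
  1943: Mon (+1)  1944: Tue (+1) ✓  1945: Thu (+2)  1946: Fri (+1)  1947: Sat (+1)
  1948: Sun (+1)  1949: Tue (+2) ✓  1950: Wed (+1)  1951: Thu (+1)
Tuesday years: 1898, 1910, 1916, 1921, 1927, 1938, 1944, 1949 — 8 in total.

8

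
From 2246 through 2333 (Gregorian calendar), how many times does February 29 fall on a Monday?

Leap years in 2246–2333: 21 of them.
Feb 29 weekday advances by 5 (mod 7) from one leap year to the next four years later (or differs when a century non-leap intervenes).
Leap-day weekdays: 2248:Tue 2252:Sun 2256:Fri 2260:Wed 2264:Mon✓ 2268:Sat 2272:Thu 2276:Tue 2280:Sun 2284:Fri 2288:Wed 2292:Mon✓ 2296:Sat 2304:Mon✓ 2308:Sat 2312:Thu 2316:Tue 2320:Sun 2324:Fri 2328:Wed 2332:Mon✓
Monday: 2264, 2292, 2304, 2332 → 4.

4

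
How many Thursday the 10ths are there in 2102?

Check the 10th of each month of 2102: Jan 10: Tue, Feb 10: Fri, Mar 10: Fri, Apr 10: Mon, May 10: Wed, Jun 10: Sat, Jul 10: Mon, Aug 10: Thu, Sep 10: Sun, Oct 10: Tue, Nov 10: Fri, Dec 10: Sun.
Thursday occurs in August — 1 month.

1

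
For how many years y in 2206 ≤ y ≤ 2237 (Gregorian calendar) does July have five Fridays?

July has 31 days; it has five Fridays when Friday falls among the first (month-length − 28) days — i.e. when July 1 is one of Friday/Thursday/Wednesday.
July 1 by year: 2206:Tue 2207:Wed✓ 2208:Fri✓ 2209:Sat 2210:Sun 2211:Mon 2212:Wed✓ 2213:Thu✓ 2214:Fri✓ 2215:Sat 2216:Mon 2217:Tue 2218:Wed✓ 2219:Thu✓ 2220:Sat 2221:Sun 2222:Mon 2223:Tue 2224:Thu✓ 2225:Fri✓ 2226:Sat 2227:Sun 2228:Tue 2229:Wed✓ 2230:Thu✓ 2231:Fri✓ 2232:Sun 2233:Mon 2234:Tue 2235:Wed✓ 2236:Fri✓ 2237:Sat
Years with five Fridays: 2207, 2208, 2212, 2213, 2214, 2218, 2219, 2224, 2225, 2229, 2230, 2231, 2235, 2236 → 14.

14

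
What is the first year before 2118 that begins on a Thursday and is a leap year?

2088

Jan 1 advances by 2 weekdays after a leap year and by 1 after a common year.
2118: Jan 1 is Saturday.
2117: Friday
2116: Wednesday (leap)
2115: Tuesday
2114: Monday
2113: Sunday
2112: Friday (leap)
2111: Thursday
2110: Wednesday
2109: Tuesday
2108: Sunday (leap)
2107: Saturday
2106: Friday
2105: Thursday
2104: Tuesday (leap)
2103: Monday
2102: Sunday
2101: Saturday
2100: Friday
2099: Thursday
2098: Wednesday
2097: Tuesday
2096: Sunday (leap)
2095: Saturday
2094: Friday
2093: Thursday
2092: Tuesday (leap)
2091: Monday
2090: Sunday
2089: Saturday
2088: Thursday (leap)
2088 begins on a Thursday and is a leap year.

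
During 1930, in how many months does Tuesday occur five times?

4

A month of length L has five Tuesdays iff its first Tuesday is on day ≤ L−28 (so day 1–3 in a 31-day month, 1–2 in a 30-day month, day 1 in a leap February).
Checking each month of 1930: Jan starts Wed (31d); Feb starts Sat (28d); Mar starts Sat (31d); Apr starts Tue (30d) ✓; May starts Thu (31d); Jun starts Sun (30d); Jul starts Tue (31d) ✓; Aug starts Fri (31d); Sep starts Mon (30d) ✓; Oct starts Wed (31d); Nov starts Sat (30d); Dec starts Mon (31d) ✓.
Five-Tuesday months: April, July, September, December → 4.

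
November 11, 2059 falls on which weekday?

Tuesday

January 1, 2059 is a Wednesday.
November 11 is day 315 of the year, i.e. 314 days after Jan 1.
314 mod 7 = 6, so advance 6 weekdays from Wednesday: Tuesday.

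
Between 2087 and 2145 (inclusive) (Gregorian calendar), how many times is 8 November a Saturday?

9

Track 8 November's weekday year by year (advancing +1, or +2 across a Feb 29):
  2087: Sat ✓  2088: Mon (+2)  2089: Tue (+1)  2090: Wed (+1)  2091: Thu (+1)
  2092: Sat (+2) ✓  2093: Sun (+1)  2094: Mon (+1)  2095: Tue (+1)  2096: Thu (+2)
  2097: Fri (+1)  2098: Sat (+1) ✓  2099: Sun (+1)  2100: Mon (+1)  … (31 more years) …
  2132: Sat (+2) ✓  2133: Sun (+1)  2134: Mon (+1)  2135: Tue (+1)  2136: Thu (+2)
  2137: Fri (+1)  2138: Sat (+1) ✓  2139: Sun (+1)  2140: Tue (+2)  2141: Wed (+1)
  2142: Thu (+1)  2143: Fri (+1)  2144: Sun (+2)  2145: Mon (+1)
Saturday years: 2087, 2092, 2098, 2104, 2110, 2121, 2127, 2132, 2138 — 9 in total.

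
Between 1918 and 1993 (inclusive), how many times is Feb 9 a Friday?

10

Track Feb 9's weekday year by year (advancing +1, or +2 across a Feb 29):
  1918: Sat  1919: Sun (+1)  1920: Mon (+1)  1921: Wed (+2)  1922: Thu (+1)
  1923: Fri (+1) ✓  1924: Sat (+1)  1925: Mon (+2)  1926: Tue (+1)  1927: Wed (+1)
  1928: Thu (+1)  1929: Sat (+2)  1930: Sun (+1)  1931: Mon (+1)  … (48 more years) …
  1980: Sat (+1)  1981: Mon (+2)  1982: Tue (+1)  1983: Wed (+1)  1984: Thu (+1)
  1985: Sat (+2)  1986: Sun (+1)  1987: Mon (+1)  1988: Tue (+1)  1989: Thu (+2)
  1990: Fri (+1) ✓  1991: Sat (+1)  1992: Sun (+1)  1993: Tue (+2)
Friday years: 1923, 1934, 1940, 1945, 1951, 1962, 1968, 1973, 1979, 1990 — 10 in total.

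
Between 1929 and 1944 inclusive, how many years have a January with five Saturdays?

7

January has 31 days; it has five Saturdays when Saturday falls among the first (month-length − 28) days — i.e. when January 1 is one of Saturday/Friday/Thursday.
January 1 by year: 1929:Tue 1930:Wed 1931:Thu✓ 1932:Fri✓ 1933:Sun 1934:Mon 1935:Tue 1936:Wed 1937:Fri✓ 1938:Sat✓ 1939:Sun 1940:Mon 1941:Wed 1942:Thu✓ 1943:Fri✓ 1944:Sat✓
Years with five Saturdays: 1931, 1932, 1937, 1938, 1942, 1943, 1944 → 7.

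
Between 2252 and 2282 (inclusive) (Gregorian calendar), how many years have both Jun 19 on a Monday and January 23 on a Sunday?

1

Check each year's weekday for Jun 19 and January 23:
  2252: Sat/Fri  2253: Sun/Sun  2254: Mon/Mon  2255: Tue/Tue  2256: Thu/Wed  2257: Fri/Fri  2258: Sat/Sat  2259: Sun/Sun  2260: Tue/Mon  2261: Wed/Wed  2262: Thu/Thu  2263: Fri/Fri  2264: Sun/Sat  2265: Mon/Mon  …(3 more)…  2269: Sat/Sat  2270: Sun/Sun  2271: Mon/Mon  2272: Wed/Tue  2273: Thu/Thu  2274: Fri/Fri  2275: Sat/Sat  2276: Mon/Sun ✓  2277: Tue/Tue  2278: Wed/Wed  2279: Thu/Thu  2280: Sat/Fri  2281: Sun/Sun  2282: Mon/Mon
Both conditions hold in: 2276 — 1.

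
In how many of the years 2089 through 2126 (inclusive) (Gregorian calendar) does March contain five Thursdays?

March has 31 days; it has five Thursdays when Thursday falls among the first (month-length − 28) days — i.e. when March 1 is one of Thursday/Wednesday/Tuesday.
March 1 by year: 2089:Tue✓ 2090:Wed✓ 2091:Thu✓ 2092:Sat 2093:Sun 2094:Mon 2095:Tue✓ 2096:Thu✓ 2097:Fri 2098:Sat 2099:Sun 2100:Mon 2101:Tue✓ 2102:Wed✓ 2103:Thu✓ …(8 more)… 2112:Tue✓ 2113:Wed✓ 2114:Thu✓ 2115:Fri 2116:Sun 2117:Mon 2118:Tue✓ 2119:Wed✓ 2120:Fri 2121:Sat 2122:Sun 2123:Mon 2124:Wed✓ 2125:Thu✓ 2126:Fri
Years with five Thursdays: 2089, 2090, 2091, 2095, 2096, 2101, 2102, 2103, 2107, 2108, 2112, 2113, 2114, 2118, 2119, 2124, 2125 → 17.

17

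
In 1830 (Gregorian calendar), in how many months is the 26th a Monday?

Check the 26th of each month of 1830: Jan 26: Tue, Feb 26: Fri, Mar 26: Fri, Apr 26: Mon, May 26: Wed, Jun 26: Sat, Jul 26: Mon, Aug 26: Thu, Sep 26: Sun, Oct 26: Tue, Nov 26: Fri, Dec 26: Sun.
Monday occurs in April, July — 2 months.

2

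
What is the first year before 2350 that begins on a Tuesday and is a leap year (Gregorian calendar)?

Jan 1 advances by 2 weekdays after a leap year and by 1 after a common year.
2350: Jan 1 is Sunday.
2349: Saturday
2348: Thursday (leap)
2347: Wednesday
2346: Tuesday
2345: Monday
2344: Saturday (leap)
2343: Friday
2342: Thursday
2341: Wednesday
2340: Monday (leap)
2339: Sunday
2338: Saturday
2337: Friday
2336: Wednesday (leap)
2335: Tuesday
2334: Monday
2333: Sunday
2332: Friday (leap)
2331: Thursday
2330: Wednesday
2329: Tuesday
2328: Sunday (leap)
2327: Saturday
2326: Friday
2325: Thursday
2324: Tuesday (leap)
2324 begins on a Tuesday and is a leap year.

2324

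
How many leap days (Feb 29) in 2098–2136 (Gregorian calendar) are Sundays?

1

Leap years in 2098–2136: 9 of them.
Feb 29 weekday advances by 5 (mod 7) from one leap year to the next four years later (or differs when a century non-leap intervenes).
Leap-day weekdays: 2104:Fri 2108:Wed 2112:Mon 2116:Sat 2120:Thu 2124:Tue 2128:Sun✓ 2132:Fri 2136:Wed
Sunday: 2128 → 1.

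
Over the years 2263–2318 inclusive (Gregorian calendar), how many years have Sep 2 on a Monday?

9

Track Sep 2's weekday year by year (advancing +1, or +2 across a Feb 29):
  2263: Wed  2264: Fri (+2)  2265: Sat (+1)  2266: Sun (+1)  2267: Mon (+1) ✓
  2268: Wed (+2)  2269: Thu (+1)  2270: Fri (+1)  2271: Sat (+1)  2272: Mon (+2) ✓
  2273: Tue (+1)  2274: Wed (+1)  2275: Thu (+1)  2276: Sat (+2)  … (28 more years) …
  2305: Sat (+1)  2306: Sun (+1)  2307: Mon (+1) ✓  2308: Wed (+2)  2309: Thu (+1)
  2310: Fri (+1)  2311: Sat (+1)  2312: Mon (+2) ✓  2313: Tue (+1)  2314: Wed (+1)
  2315: Thu (+1)  2316: Sat (+2)  2317: Sun (+1)  2318: Mon (+1) ✓
Monday years: 2267, 2272, 2278, 2289, 2295, 2301, 2307, 2312, 2318 — 9 in total.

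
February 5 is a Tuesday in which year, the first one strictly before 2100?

From one year to the next, a fixed date's weekday advances by 1, or by 2 when a Feb 29 lies between the two dates.
2100: February 5 is Friday.
2099: Thursday (−1)
2098: Wednesday (−1)
2097: Tuesday (−1)
February 5 falls on a Tuesday in 2097.

2097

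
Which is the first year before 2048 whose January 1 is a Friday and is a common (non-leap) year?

Jan 1 advances by 2 weekdays after a leap year and by 1 after a common year.
2048: Jan 1 is Wednesday (leap).
2047: Tuesday
2046: Monday
2045: Sunday
2044: Friday (leap)
2043: Thursday
2042: Wednesday
2041: Tuesday
2040: Sunday (leap)
2039: Saturday
2038: Friday
2038 begins on a Friday and is a common year.

2038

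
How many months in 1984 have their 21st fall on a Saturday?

3

Check the 21st of each month of 1984: Jan 21: Sat, Feb 21: Tue, Mar 21: Wed, Apr 21: Sat, May 21: Mon, Jun 21: Thu, Jul 21: Sat, Aug 21: Tue, Sep 21: Fri, Oct 21: Sun, Nov 21: Wed, Dec 21: Fri.
Saturday occurs in January, April, July — 3 months.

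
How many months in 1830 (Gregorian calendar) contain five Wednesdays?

A month of length L has five Wednesdays iff its first Wednesday is on day ≤ L−28 (so day 1–3 in a 31-day month, 1–2 in a 30-day month, day 1 in a leap February).
Checking each month of 1830: Jan starts Fri (31d); Feb starts Mon (28d); Mar starts Mon (31d) ✓; Apr starts Thu (30d); May starts Sat (31d); Jun starts Tue (30d) ✓; Jul starts Thu (31d); Aug starts Sun (31d); Sep starts Wed (30d) ✓; Oct starts Fri (31d); Nov starts Mon (30d); Dec starts Wed (31d) ✓.
Five-Wednesday months: March, June, September, December → 4.

4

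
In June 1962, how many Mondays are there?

June 1962 has 30 days and begins on Friday.
The first Monday is June 4.
Mondays fall on 4, 11, 18, 25 — that's 4.

4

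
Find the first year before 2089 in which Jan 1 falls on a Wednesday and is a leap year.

2076

Jan 1 advances by 2 weekdays after a leap year and by 1 after a common year.
2089: Jan 1 is Saturday.
2088: Thursday (leap)
2087: Wednesday
2086: Tuesday
2085: Monday
2084: Saturday (leap)
2083: Friday
2082: Thursday
2081: Wednesday
2080: Monday (leap)
2079: Sunday
2078: Saturday
2077: Friday
2076: Wednesday (leap)
2076 begins on a Wednesday and is a leap year.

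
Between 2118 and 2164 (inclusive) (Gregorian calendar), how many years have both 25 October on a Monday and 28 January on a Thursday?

Check each year's weekday for 25 October and 28 January:
  2118: Tue/Fri  2119: Wed/Sat  2120: Fri/Sun  2121: Sat/Tue  2122: Sun/Wed  2123: Mon/Thu ✓  2124: Wed/Fri  2125: Thu/Sun  2126: Fri/Mon  2127: Sat/Tue  2128: Mon/Wed  2129: Tue/Fri  2130: Wed/Sat  2131: Thu/Sun  …(19 more)…  2151: Mon/Thu ✓  2152: Wed/Fri  2153: Thu/Sun  2154: Fri/Mon  2155: Sat/Tue  2156: Mon/Wed  2157: Tue/Fri  2158: Wed/Sat  2159: Thu/Sun  2160: Sat/Mon  2161: Sun/Wed  2162: Mon/Thu ✓  2163: Tue/Fri  2164: Thu/Sat
Both conditions hold in: 2123, 2134, 2145, 2151, 2162 — 5.

5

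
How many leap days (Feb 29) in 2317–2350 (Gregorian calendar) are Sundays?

Leap years in 2317–2350: 8 of them.
Feb 29 weekday advances by 5 (mod 7) from one leap year to the next four years later (or differs when a century non-leap intervenes).
Leap-day weekdays: 2320:Sun✓ 2324:Fri 2328:Wed 2332:Mon 2336:Sat 2340:Thu 2344:Tue 2348:Sun✓
Sunday: 2320, 2348 → 2.

2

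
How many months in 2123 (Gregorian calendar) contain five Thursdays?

4

A month of length L has five Thursdays iff its first Thursday is on day ≤ L−28 (so day 1–3 in a 31-day month, 1–2 in a 30-day month, day 1 in a leap February).
Checking each month of 2123: Jan starts Fri (31d); Feb starts Mon (28d); Mar starts Mon (31d); Apr starts Thu (30d) ✓; May starts Sat (31d); Jun starts Tue (30d); Jul starts Thu (31d) ✓; Aug starts Sun (31d); Sep starts Wed (30d) ✓; Oct starts Fri (31d); Nov starts Mon (30d); Dec starts Wed (31d) ✓.
Five-Thursday months: April, July, September, December → 4.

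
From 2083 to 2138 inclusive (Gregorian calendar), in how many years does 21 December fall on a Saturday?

7

Track 21 December's weekday year by year (advancing +1, or +2 across a Feb 29):
  2083: Tue  2084: Thu (+2)  2085: Fri (+1)  2086: Sat (+1) ✓  2087: Sun (+1)
  2088: Tue (+2)  2089: Wed (+1)  2090: Thu (+1)  2091: Fri (+1)  2092: Sun (+2)
  2093: Mon (+1)  2094: Tue (+1)  2095: Wed (+1)  2096: Fri (+2)  … (28 more years) …
  2125: Fri (+1)  2126: Sat (+1) ✓  2127: Sun (+1)  2128: Tue (+2)  2129: Wed (+1)
  2130: Thu (+1)  2131: Fri (+1)  2132: Sun (+2)  2133: Mon (+1)  2134: Tue (+1)
  2135: Wed (+1)  2136: Fri (+2)  2137: Sat (+1) ✓  2138: Sun (+1)
Saturday years: 2086, 2097, 2109, 2115, 2120, 2126, 2137 — 7 in total.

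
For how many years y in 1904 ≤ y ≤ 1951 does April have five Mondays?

14

April has 30 days; it has five Mondays when Monday falls among the first (month-length − 28) days — i.e. when April 1 is one of Monday/Sunday.
April 1 by year: 1904:Fri 1905:Sat 1906:Sun✓ 1907:Mon✓ 1908:Wed 1909:Thu 1910:Fri 1911:Sat 1912:Mon✓ 1913:Tue 1914:Wed 1915:Thu 1916:Sat 1917:Sun✓ 1918:Mon✓ …(18 more)… 1937:Thu 1938:Fri 1939:Sat 1940:Mon✓ 1941:Tue 1942:Wed 1943:Thu 1944:Sat 1945:Sun✓ 1946:Mon✓ 1947:Tue 1948:Thu 1949:Fri 1950:Sat 1951:Sun✓
Years with five Mondays: 1906, 1907, 1912, 1917, 1918, 1923, 1928, 1929, 1934, 1935, 1940, 1945, 1946, 1951 → 14.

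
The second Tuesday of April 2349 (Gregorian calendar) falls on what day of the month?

12

April 1, 2349 is a Friday, so the first Tuesday is the 5th.
The second Tuesday is 5 + 7 = 12.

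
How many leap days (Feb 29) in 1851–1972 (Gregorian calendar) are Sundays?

Leap years in 1851–1972: 30 of them.
Feb 29 weekday advances by 5 (mod 7) from one leap year to the next four years later (or differs when a century non-leap intervenes).
Leap-day weekdays: 1852:Sun✓ 1856:Fri 1860:Wed 1864:Mon 1868:Sat 1872:Thu 1876:Tue 1880:Sun✓ 1884:Fri 1888:Wed 1892:Mon 1896:Sat 1904:Mon …(4 more)… 1924:Fri 1928:Wed 1932:Mon 1936:Sat 1940:Thu 1944:Tue 1948:Sun✓ 1952:Fri 1956:Wed 1960:Mon 1964:Sat 1968:Thu 1972:Tue
Sunday: 1852, 1880, 1920, 1948 → 4.

4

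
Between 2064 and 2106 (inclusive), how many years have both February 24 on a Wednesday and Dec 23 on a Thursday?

Check each year's weekday for February 24 and Dec 23:
  2064: Sun/Tue  2065: Tue/Wed  2066: Wed/Thu ✓  2067: Thu/Fri  2068: Fri/Sun  2069: Sun/Mon  2070: Mon/Tue  2071: Tue/Wed  2072: Wed/Fri  2073: Fri/Sat  2074: Sat/Sun  2075: Sun/Mon  2076: Mon/Wed  2077: Wed/Thu ✓  …(15 more)…  2093: Tue/Wed  2094: Wed/Thu ✓  2095: Thu/Fri  2096: Fri/Sun  2097: Sun/Mon  2098: Mon/Tue  2099: Tue/Wed  2100: Wed/Thu ✓  2101: Thu/Fri  2102: Fri/Sat  2103: Sat/Sun  2104: Sun/Tue  2105: Tue/Wed  2106: Wed/Thu ✓
Both conditions hold in: 2066, 2077, 2083, 2094, 2100, 2106 — 6.

6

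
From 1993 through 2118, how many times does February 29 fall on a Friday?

Leap years in 1993–2118: 30 of them.
Feb 29 weekday advances by 5 (mod 7) from one leap year to the next four years later (or differs when a century non-leap intervenes).
Leap-day weekdays: 1996:Thu 2000:Tue 2004:Sun 2008:Fri✓ 2012:Wed 2016:Mon 2020:Sat 2024:Thu 2028:Tue 2032:Sun 2036:Fri✓ 2040:Wed 2044:Mon …(4 more)… 2064:Fri✓ 2068:Wed 2072:Mon 2076:Sat 2080:Thu 2084:Tue 2088:Sun 2092:Fri✓ 2096:Wed 2104:Fri✓ 2108:Wed 2112:Mon 2116:Sat
Friday: 2008, 2036, 2064, 2092, 2104 → 5.

5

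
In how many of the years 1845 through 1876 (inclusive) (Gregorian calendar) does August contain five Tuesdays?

14

August has 31 days; it has five Tuesdays when Tuesday falls among the first (month-length − 28) days — i.e. when August 1 is one of Tuesday/Monday/Sunday.
August 1 by year: 1845:Fri 1846:Sat 1847:Sun✓ 1848:Tue✓ 1849:Wed 1850:Thu 1851:Fri 1852:Sun✓ 1853:Mon✓ 1854:Tue✓ 1855:Wed 1856:Fri 1857:Sat 1858:Sun✓ 1859:Mon✓ 1860:Wed 1861:Thu 1862:Fri 1863:Sat 1864:Mon✓ 1865:Tue✓ 1866:Wed 1867:Thu 1868:Sat 1869:Sun✓ 1870:Mon✓ 1871:Tue✓ 1872:Thu 1873:Fri 1874:Sat 1875:Sun✓ 1876:Tue✓
Years with five Tuesdays: 1847, 1848, 1852, 1853, 1854, 1858, 1859, 1864, 1865, 1869, 1870, 1871, 1875, 1876 → 14.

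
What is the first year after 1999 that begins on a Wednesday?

2003

Jan 1 advances by 2 weekdays after a leap year and by 1 after a common year.
1999: Jan 1 is Friday.
2000: Saturday (leap)
2001: Monday
2002: Tuesday
2003: Wednesday
2003 begins on a Wednesday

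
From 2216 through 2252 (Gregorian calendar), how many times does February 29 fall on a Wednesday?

1

Leap years in 2216–2252: 10 of them.
Feb 29 weekday advances by 5 (mod 7) from one leap year to the next four years later (or differs when a century non-leap intervenes).
Leap-day weekdays: 2216:Thu 2220:Tue 2224:Sun 2228:Fri 2232:Wed✓ 2236:Mon 2240:Sat 2244:Thu 2248:Tue 2252:Sun
Wednesday: 2232 → 1.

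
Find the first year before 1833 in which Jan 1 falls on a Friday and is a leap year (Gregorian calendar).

1808

Jan 1 advances by 2 weekdays after a leap year and by 1 after a common year.
1833: Jan 1 is Tuesday.
1832: Sunday (leap)
1831: Saturday
1830: Friday
1829: Thursday
1828: Tuesday (leap)
1827: Monday
1826: Sunday
1825: Saturday
1824: Thursday (leap)
1823: Wednesday
1822: Tuesday
1821: Monday
1820: Saturday (leap)
1819: Friday
1818: Thursday
1817: Wednesday
1816: Monday (leap)
1815: Sunday
1814: Saturday
1813: Friday
1812: Wednesday (leap)
1811: Tuesday
1810: Monday
1809: Sunday
1808: Friday (leap)
1808 begins on a Friday and is a leap year.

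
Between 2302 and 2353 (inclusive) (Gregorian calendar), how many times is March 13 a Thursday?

8

Track March 13's weekday year by year (advancing +1, or +2 across a Feb 29):
  2302: Thu ✓  2303: Fri (+1)  2304: Sun (+2)  2305: Mon (+1)  2306: Tue (+1)
  2307: Wed (+1)  2308: Fri (+2)  2309: Sat (+1)  2310: Sun (+1)  2311: Mon (+1)
  2312: Wed (+2)  2313: Thu (+1) ✓  2314: Fri (+1)  2315: Sat (+1)  … (24 more years) …
  2340: Wed (+2)  2341: Thu (+1) ✓  2342: Fri (+1)  2343: Sat (+1)  2344: Mon (+2)
  2345: Tue (+1)  2346: Wed (+1)  2347: Thu (+1) ✓  2348: Sat (+2)  2349: Sun (+1)
  2350: Mon (+1)  2351: Tue (+1)  2352: Thu (+2) ✓  2353: Fri (+1)
Thursday years: 2302, 2313, 2319, 2324, 2330, 2341, 2347, 2352 — 8 in total.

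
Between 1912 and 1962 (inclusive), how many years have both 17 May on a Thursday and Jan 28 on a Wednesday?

0

Check each year's weekday for 17 May and Jan 28:
  1912: Fri/Sun  1913: Sat/Tue  1914: Sun/Wed  1915: Mon/Thu  1916: Wed/Fri  1917: Thu/Sun  1918: Fri/Mon  1919: Sat/Tue  1920: Mon/Wed  1921: Tue/Fri  1922: Wed/Sat  1923: Thu/Sun  1924: Sat/Mon  1925: Sun/Wed  …(23 more)…  1949: Tue/Fri  1950: Wed/Sat  1951: Thu/Sun  1952: Sat/Mon  1953: Sun/Wed  1954: Mon/Thu  1955: Tue/Fri  1956: Thu/Sat  1957: Fri/Mon  1958: Sat/Tue  1959: Sun/Wed  1960: Tue/Thu  1961: Wed/Sat  1962: Thu/Sun
Both conditions hold in: no year — 0.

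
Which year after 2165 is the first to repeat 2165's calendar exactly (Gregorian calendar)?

Two years share a calendar iff Jan 1 falls on the same weekday and both are leap or both are common. 2165: Jan 1 is Tuesday, common year.
2166: Jan 1 Wednesday, common
2167: Jan 1 Thursday, common
2168: Jan 1 Friday, leap
2169: Jan 1 Sunday, common
2170: Jan 1 Monday, common
2171: Jan 1 Tuesday, common
2171 matches on both conditions.

2171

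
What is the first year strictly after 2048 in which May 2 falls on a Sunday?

2049

From one year to the next, a fixed date's weekday advances by 1, or by 2 when a Feb 29 lies between the two dates.
2048: May 2 is Saturday.
2049: Sunday (+1)
May 2 falls on a Sunday in 2049.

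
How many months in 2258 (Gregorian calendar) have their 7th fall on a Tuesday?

2

Check the 7th of each month of 2258: Jan 7: Thu, Feb 7: Sun, Mar 7: Sun, Apr 7: Wed, May 7: Fri, Jun 7: Mon, Jul 7: Wed, Aug 7: Sat, Sep 7: Tue, Oct 7: Thu, Nov 7: Sun, Dec 7: Tue.
Tuesday occurs in September, December — 2 months.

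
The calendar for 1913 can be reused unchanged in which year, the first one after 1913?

Two years share a calendar iff Jan 1 falls on the same weekday and both are leap or both are common. 1913: Jan 1 is Wednesday, common year.
1914: Jan 1 Thursday, common
1915: Jan 1 Friday, common
1916: Jan 1 Saturday, leap
1917: Jan 1 Monday, common
1918: Jan 1 Tuesday, common
1919: Jan 1 Wednesday, common
1919 matches on both conditions.

1919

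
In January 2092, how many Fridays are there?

4

January 2092 has 31 days and begins on Tuesday.
The first Friday is January 4.
Fridays fall on 4, 11, 18, 25 — that's 4.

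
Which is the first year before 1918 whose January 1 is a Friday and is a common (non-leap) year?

Jan 1 advances by 2 weekdays after a leap year and by 1 after a common year.
1918: Jan 1 is Tuesday.
1917: Monday
1916: Saturday (leap)
1915: Friday
1915 begins on a Friday and is a common year.

1915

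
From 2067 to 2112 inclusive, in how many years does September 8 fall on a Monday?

Track September 8's weekday year by year (advancing +1, or +2 across a Feb 29):
  2067: Thu  2068: Sat (+2)  2069: Sun (+1)  2070: Mon (+1) ✓  2071: Tue (+1)
  2072: Thu (+2)  2073: Fri (+1)  2074: Sat (+1)  2075: Sun (+1)  2076: Tue (+2)
  2077: Wed (+1)  2078: Thu (+1)  2079: Fri (+1)  2080: Sun (+2)  … (18 more years) …
  2099: Tue (+1)  2100: Wed (+1)  2101: Thu (+1)  2102: Fri (+1)  2103: Sat (+1)
  2104: Mon (+2) ✓  2105: Tue (+1)  2106: Wed (+1)  2107: Thu (+1)  2108: Sat (+2)
  2109: Sun (+1)  2110: Mon (+1) ✓  2111: Tue (+1)  2112: Thu (+2)
Monday years: 2070, 2081, 2087, 2092, 2098, 2104, 2110 — 7 in total.

7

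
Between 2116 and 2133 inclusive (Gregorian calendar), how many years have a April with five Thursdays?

April has 30 days; it has five Thursdays when Thursday falls among the first (month-length − 28) days — i.e. when April 1 is one of Thursday/Wednesday.
April 1 by year: 2116:Wed✓ 2117:Thu✓ 2118:Fri 2119:Sat 2120:Mon 2121:Tue 2122:Wed✓ 2123:Thu✓ 2124:Sat 2125:Sun 2126:Mon 2127:Tue 2128:Thu✓ 2129:Fri 2130:Sat 2131:Sun 2132:Tue 2133:Wed✓
Years with five Thursdays: 2116, 2117, 2122, 2123, 2128, 2133 → 6.

6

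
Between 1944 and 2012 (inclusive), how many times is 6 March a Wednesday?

Track 6 March's weekday year by year (advancing +1, or +2 across a Feb 29):
  1944: Mon  1945: Tue (+1)  1946: Wed (+1) ✓  1947: Thu (+1)  1948: Sat (+2)
  1949: Sun (+1)  1950: Mon (+1)  1951: Tue (+1)  1952: Thu (+2)  1953: Fri (+1)
  1954: Sat (+1)  1955: Sun (+1)  1956: Tue (+2)  1957: Wed (+1) ✓  … (41 more years) …
  1999: Sat (+1)  2000: Mon (+2)  2001: Tue (+1)  2002: Wed (+1) ✓  2003: Thu (+1)
  2004: Sat (+2)  2005: Sun (+1)  2006: Mon (+1)  2007: Tue (+1)  2008: Thu (+2)
  2009: Fri (+1)  2010: Sat (+1)  2011: Sun (+1)  2012: Tue (+2)
Wednesday years: 1946, 1957, 1963, 1968, 1974, 1985, 1991, 1996, 2002 — 9 in total.

9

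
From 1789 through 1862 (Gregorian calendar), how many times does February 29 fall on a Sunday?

Leap years in 1789–1862: 17 of them.
Feb 29 weekday advances by 5 (mod 7) from one leap year to the next four years later (or differs when a century non-leap intervenes).
Leap-day weekdays: 1792:Wed 1796:Mon 1804:Wed 1808:Mon 1812:Sat 1816:Thu 1820:Tue 1824:Sun✓ 1828:Fri 1832:Wed 1836:Mon 1840:Sat 1844:Thu 1848:Tue 1852:Sun✓ 1856:Fri 1860:Wed
Sunday: 1824, 1852 → 2.

2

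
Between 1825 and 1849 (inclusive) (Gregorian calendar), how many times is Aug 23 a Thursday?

Track Aug 23's weekday year by year (advancing +1, or +2 across a Feb 29):
  1825: Tue  1826: Wed (+1)  1827: Thu (+1) ✓  1828: Sat (+2)  1829: Sun (+1)
  1830: Mon (+1)  1831: Tue (+1)  1832: Thu (+2) ✓  1833: Fri (+1)  1834: Sat (+1)
  1835: Sun (+1)  1836: Tue (+2)  1837: Wed (+1)  1838: Thu (+1) ✓  1839: Fri (+1)
  1840: Sun (+2)  1841: Mon (+1)  1842: Tue (+1)  1843: Wed (+1)  1844: Fri (+2)
  1845: Sat (+1)  1846: Sun (+1)  1847: Mon (+1)  1848: Wed (+2)  1849: Thu (+1) ✓
Thursday years: 1827, 1832, 1838, 1849 — 4 in total.

4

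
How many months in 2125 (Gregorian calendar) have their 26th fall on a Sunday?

1

Check the 26th of each month of 2125: Jan 26: Fri, Feb 26: Mon, Mar 26: Mon, Apr 26: Thu, May 26: Sat, Jun 26: Tue, Jul 26: Thu, Aug 26: Sun, Sep 26: Wed, Oct 26: Fri, Nov 26: Mon, Dec 26: Wed.
Sunday occurs in August — 1 month.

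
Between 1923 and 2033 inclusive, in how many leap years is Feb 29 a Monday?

4

Leap years in 1923–2033: 28 of them.
Feb 29 weekday advances by 5 (mod 7) from one leap year to the next four years later (or differs when a century non-leap intervenes).
Leap-day weekdays: 1924:Fri 1928:Wed 1932:Mon✓ 1936:Sat 1940:Thu 1944:Tue 1948:Sun 1952:Fri 1956:Wed 1960:Mon✓ 1964:Sat 1968:Thu 1972:Tue 1976:Sun 1980:Fri 1984:Wed 1988:Mon✓ 1992:Sat 1996:Thu 2000:Tue 2004:Sun 2008:Fri 2012:Wed 2016:Mon✓ 2020:Sat 2024:Thu 2028:Tue 2032:Sun
Monday: 1932, 1960, 1988, 2016 → 4.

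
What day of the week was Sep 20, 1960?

January 1, 1960 is a Friday.
September 20 is day 264 of the year, i.e. 263 days after Jan 1.
263 mod 7 = 4, so advance 4 weekdays from Friday: Tuesday.

Tuesday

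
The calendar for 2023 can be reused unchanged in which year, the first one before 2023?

Two years share a calendar iff Jan 1 falls on the same weekday and both are leap or both are common. 2023: Jan 1 is Sunday, common year.
2022: Jan 1 Saturday, common
2021: Jan 1 Friday, common
2020: Jan 1 Wednesday, leap
2019: Jan 1 Tuesday, common
2018: Jan 1 Monday, common
2017: Jan 1 Sunday, common
2017 matches on both conditions.

2017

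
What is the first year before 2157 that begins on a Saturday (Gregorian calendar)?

2152

Jan 1 advances by 2 weekdays after a leap year and by 1 after a common year.
2157: Jan 1 is Saturday.
2156: Thursday (leap)
2155: Wednesday
2154: Tuesday
2153: Monday
2152: Saturday (leap)
2152 begins on a Saturday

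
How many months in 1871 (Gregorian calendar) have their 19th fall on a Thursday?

2

Check the 19th of each month of 1871: Jan 19: Thu, Feb 19: Sun, Mar 19: Sun, Apr 19: Wed, May 19: Fri, Jun 19: Mon, Jul 19: Wed, Aug 19: Sat, Sep 19: Tue, Oct 19: Thu, Nov 19: Sun, Dec 19: Tue.
Thursday occurs in January, October — 2 months.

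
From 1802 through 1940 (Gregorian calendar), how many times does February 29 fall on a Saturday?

6

Leap years in 1802–1940: 34 of them.
Feb 29 weekday advances by 5 (mod 7) from one leap year to the next four years later (or differs when a century non-leap intervenes).
Leap-day weekdays: 1804:Wed 1808:Mon 1812:Sat✓ 1816:Thu 1820:Tue 1824:Sun 1828:Fri 1832:Wed 1836:Mon 1840:Sat✓ 1844:Thu 1848:Tue 1852:Sun …(8 more)… 1888:Wed 1892:Mon 1896:Sat✓ 1904:Mon 1908:Sat✓ 1912:Thu 1916:Tue 1920:Sun 1924:Fri 1928:Wed 1932:Mon 1936:Sat✓ 1940:Thu
Saturday: 1812, 1840, 1868, 1896, 1908, 1936 → 6.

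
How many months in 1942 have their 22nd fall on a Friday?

Check the 22nd of each month of 1942: Jan 22: Thu, Feb 22: Sun, Mar 22: Sun, Apr 22: Wed, May 22: Fri, Jun 22: Mon, Jul 22: Wed, Aug 22: Sat, Sep 22: Tue, Oct 22: Thu, Nov 22: Sun, Dec 22: Tue.
Friday occurs in May — 1 month.

1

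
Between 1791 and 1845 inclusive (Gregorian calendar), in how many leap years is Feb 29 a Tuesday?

Leap years in 1791–1845: 13 of them.
Feb 29 weekday advances by 5 (mod 7) from one leap year to the next four years later (or differs when a century non-leap intervenes).
Leap-day weekdays: 1792:Wed 1796:Mon 1804:Wed 1808:Mon 1812:Sat 1816:Thu 1820:Tue✓ 1824:Sun 1828:Fri 1832:Wed 1836:Mon 1840:Sat 1844:Thu
Tuesday: 1820 → 1.

1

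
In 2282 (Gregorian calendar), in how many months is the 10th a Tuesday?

2

Check the 10th of each month of 2282: Jan 10: Tue, Feb 10: Fri, Mar 10: Fri, Apr 10: Mon, May 10: Wed, Jun 10: Sat, Jul 10: Mon, Aug 10: Thu, Sep 10: Sun, Oct 10: Tue, Nov 10: Fri, Dec 10: Sun.
Tuesday occurs in January, October — 2 months.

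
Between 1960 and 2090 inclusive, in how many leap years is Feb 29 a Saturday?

5

Leap years in 1960–2090: 33 of them.
Feb 29 weekday advances by 5 (mod 7) from one leap year to the next four years later (or differs when a century non-leap intervenes).
Leap-day weekdays: 1960:Mon 1964:Sat✓ 1968:Thu 1972:Tue 1976:Sun 1980:Fri 1984:Wed 1988:Mon 1992:Sat✓ 1996:Thu 2000:Tue 2004:Sun 2008:Fri …(7 more)… 2040:Wed 2044:Mon 2048:Sat✓ 2052:Thu 2056:Tue 2060:Sun 2064:Fri 2068:Wed 2072:Mon 2076:Sat✓ 2080:Thu 2084:Tue 2088:Sun
Saturday: 1964, 1992, 2020, 2048, 2076 → 5.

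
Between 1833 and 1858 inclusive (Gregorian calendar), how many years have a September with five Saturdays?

7

September has 30 days; it has five Saturdays when Saturday falls among the first (month-length − 28) days — i.e. when September 1 is one of Saturday/Friday.
September 1 by year: 1833:Sun 1834:Mon 1835:Tue 1836:Thu 1837:Fri✓ 1838:Sat✓ 1839:Sun 1840:Tue 1841:Wed 1842:Thu 1843:Fri✓ 1844:Sun 1845:Mon 1846:Tue 1847:Wed 1848:Fri✓ 1849:Sat✓ 1850:Sun 1851:Mon 1852:Wed 1853:Thu 1854:Fri✓ 1855:Sat✓ 1856:Mon 1857:Tue 1858:Wed
Years with five Saturdays: 1837, 1838, 1843, 1848, 1849, 1854, 1855 → 7.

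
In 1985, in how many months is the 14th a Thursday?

Check the 14th of each month of 1985: Jan 14: Mon, Feb 14: Thu, Mar 14: Thu, Apr 14: Sun, May 14: Tue, Jun 14: Fri, Jul 14: Sun, Aug 14: Wed, Sep 14: Sat, Oct 14: Mon, Nov 14: Thu, Dec 14: Sat.
Thursday occurs in February, March, November — 3 months.

3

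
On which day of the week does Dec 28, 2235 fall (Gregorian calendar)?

Monday

January 1, 2235 is a Thursday.
December 28 is day 362 of the year, i.e. 361 days after Jan 1.
361 mod 7 = 4, so advance 4 weekdays from Thursday: Monday.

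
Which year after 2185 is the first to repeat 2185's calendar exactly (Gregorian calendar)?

2191

Two years share a calendar iff Jan 1 falls on the same weekday and both are leap or both are common. 2185: Jan 1 is Saturday, common year.
2186: Jan 1 Sunday, common
2187: Jan 1 Monday, common
2188: Jan 1 Tuesday, leap
2189: Jan 1 Thursday, common
2190: Jan 1 Friday, common
2191: Jan 1 Saturday, common
2191 matches on both conditions.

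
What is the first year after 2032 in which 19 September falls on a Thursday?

From one year to the next, a fixed date's weekday advances by 1, or by 2 when a Feb 29 lies between the two dates.
2032: September 19 is Sunday.
2033: Monday (+1)
2034: Tuesday (+1)
2035: Wednesday (+1)
2036: Friday (+2)
2037: Saturday (+1)
2038: Sunday (+1)
2039: Monday (+1)
2040: Wednesday (+2)
2041: Thursday (+1)
19 September falls on a Thursday in 2041.

2041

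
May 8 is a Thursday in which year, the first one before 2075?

From one year to the next, a fixed date's weekday advances by 1, or by 2 when a Feb 29 lies between the two dates.
2075: May 8 is Wednesday.
2074: Tuesday (−1)
2073: Monday (−1)
2072: Sunday (−1)
2071: Friday (−2)
2070: Thursday (−1)
May 8 falls on a Thursday in 2070.

2070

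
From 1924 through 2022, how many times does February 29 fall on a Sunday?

Leap years in 1924–2022: 25 of them.
Feb 29 weekday advances by 5 (mod 7) from one leap year to the next four years later (or differs when a century non-leap intervenes).
Leap-day weekdays: 1924:Fri 1928:Wed 1932:Mon 1936:Sat 1940:Thu 1944:Tue 1948:Sun✓ 1952:Fri 1956:Wed 1960:Mon 1964:Sat 1968:Thu 1972:Tue 1976:Sun✓ 1980:Fri 1984:Wed 1988:Mon 1992:Sat 1996:Thu 2000:Tue 2004:Sun✓ 2008:Fri 2012:Wed 2016:Mon 2020:Sat
Sunday: 1948, 1976, 2004 → 3.

3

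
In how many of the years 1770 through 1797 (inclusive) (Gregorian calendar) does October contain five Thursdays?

12

October has 31 days; it has five Thursdays when Thursday falls among the first (month-length − 28) days — i.e. when October 1 is one of Thursday/Wednesday/Tuesday.
October 1 by year: 1770:Mon 1771:Tue✓ 1772:Thu✓ 1773:Fri 1774:Sat 1775:Sun 1776:Tue✓ 1777:Wed✓ 1778:Thu✓ 1779:Fri 1780:Sun 1781:Mon 1782:Tue✓ 1783:Wed✓ 1784:Fri 1785:Sat 1786:Sun 1787:Mon 1788:Wed✓ 1789:Thu✓ 1790:Fri 1791:Sat 1792:Mon 1793:Tue✓ 1794:Wed✓ 1795:Thu✓ 1796:Sat 1797:Sun
Years with five Thursdays: 1771, 1772, 1776, 1777, 1778, 1782, 1783, 1788, 1789, 1793, 1794, 1795 → 12.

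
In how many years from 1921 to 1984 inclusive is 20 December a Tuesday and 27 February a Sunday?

Check each year's weekday for 20 December and 27 February:
  1921: Tue/Sun ✓  1922: Wed/Mon  1923: Thu/Tue  1924: Sat/Wed  1925: Sun/Fri  1926: Mon/Sat  1927: Tue/Sun ✓  1928: Thu/Mon  1929: Fri/Wed  1930: Sat/Thu  1931: Sun/Fri  1932: Tue/Sat  1933: Wed/Mon  1934: Thu/Tue  …(36 more)…  1971: Mon/Sat  1972: Wed/Sun  1973: Thu/Tue  1974: Fri/Wed  1975: Sat/Thu  1976: Mon/Fri  1977: Tue/Sun ✓  1978: Wed/Mon  1979: Thu/Tue  1980: Sat/Wed  1981: Sun/Fri  1982: Mon/Sat  1983: Tue/Sun ✓  1984: Thu/Mon
Both conditions hold in: 1921, 1927, 1938, 1949, 1955, 1966, 1977, 1983 — 8.

8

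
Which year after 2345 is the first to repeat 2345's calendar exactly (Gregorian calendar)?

2351

Two years share a calendar iff Jan 1 falls on the same weekday and both are leap or both are common. 2345: Jan 1 is Monday, common year.
2346: Jan 1 Tuesday, common
2347: Jan 1 Wednesday, common
2348: Jan 1 Thursday, leap
2349: Jan 1 Saturday, common
2350: Jan 1 Sunday, common
2351: Jan 1 Monday, common
2351 matches on both conditions.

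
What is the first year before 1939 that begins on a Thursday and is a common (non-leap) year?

1931

Jan 1 advances by 2 weekdays after a leap year and by 1 after a common year.
1939: Jan 1 is Sunday.
1938: Saturday
1937: Friday
1936: Wednesday (leap)
1935: Tuesday
1934: Monday
1933: Sunday
1932: Friday (leap)
1931: Thursday
1931 begins on a Thursday and is a common year.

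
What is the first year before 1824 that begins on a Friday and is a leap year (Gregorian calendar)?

Jan 1 advances by 2 weekdays after a leap year and by 1 after a common year.
1824: Jan 1 is Thursday (leap).
1823: Wednesday
1822: Tuesday
1821: Monday
1820: Saturday (leap)
1819: Friday
1818: Thursday
1817: Wednesday
1816: Monday (leap)
1815: Sunday
1814: Saturday
1813: Friday
1812: Wednesday (leap)
1811: Tuesday
1810: Monday
1809: Sunday
1808: Friday (leap)
1808 begins on a Friday and is a leap year.

1808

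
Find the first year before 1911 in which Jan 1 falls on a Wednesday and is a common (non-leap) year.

Jan 1 advances by 2 weekdays after a leap year and by 1 after a common year.
1911: Jan 1 is Sunday.
1910: Saturday
1909: Friday
1908: Wednesday (leap)
1907: Tuesday
1906: Monday
1905: Sunday
1904: Friday (leap)
1903: Thursday
1902: Wednesday
1902 begins on a Wednesday and is a common year.

1902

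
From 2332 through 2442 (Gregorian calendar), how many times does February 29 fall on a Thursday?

Leap years in 2332–2442: 28 of them.
Feb 29 weekday advances by 5 (mod 7) from one leap year to the next four years later (or differs when a century non-leap intervenes).
Leap-day weekdays: 2332:Mon 2336:Sat 2340:Thu✓ 2344:Tue 2348:Sun 2352:Fri 2356:Wed 2360:Mon 2364:Sat 2368:Thu✓ 2372:Tue 2376:Sun 2380:Fri 2384:Wed 2388:Mon 2392:Sat 2396:Thu✓ 2400:Tue 2404:Sun 2408:Fri 2412:Wed 2416:Mon 2420:Sat 2424:Thu✓ 2428:Tue 2432:Sun 2436:Fri 2440:Wed
Thursday: 2340, 2368, 2396, 2424 → 4.

4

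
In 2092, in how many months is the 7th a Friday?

2

Check the 7th of each month of 2092: Jan 7: Mon, Feb 7: Thu, Mar 7: Fri, Apr 7: Mon, May 7: Wed, Jun 7: Sat, Jul 7: Mon, Aug 7: Thu, Sep 7: Sun, Oct 7: Tue, Nov 7: Fri, Dec 7: Sun.
Friday occurs in March, November — 2 months.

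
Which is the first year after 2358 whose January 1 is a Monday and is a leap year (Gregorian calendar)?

2368

Jan 1 advances by 2 weekdays after a leap year and by 1 after a common year.
2358: Jan 1 is Wednesday.
2359: Thursday
2360: Friday (leap)
2361: Sunday
2362: Monday
2363: Tuesday
2364: Wednesday (leap)
2365: Friday
2366: Saturday
2367: Sunday
2368: Monday (leap)
2368 begins on a Monday and is a leap year.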